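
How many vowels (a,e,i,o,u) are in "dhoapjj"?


Input: dhoapjj
Checking each character:
  'd' at position 0: consonant
  'h' at position 1: consonant
  'o' at position 2: vowel (running total: 1)
  'a' at position 3: vowel (running total: 2)
  'p' at position 4: consonant
  'j' at position 5: consonant
  'j' at position 6: consonant
Total vowels: 2

2


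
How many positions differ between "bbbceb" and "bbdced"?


Comparing "bbbceb" and "bbdced" position by position:
  Position 0: 'b' vs 'b' => same
  Position 1: 'b' vs 'b' => same
  Position 2: 'b' vs 'd' => DIFFER
  Position 3: 'c' vs 'c' => same
  Position 4: 'e' vs 'e' => same
  Position 5: 'b' vs 'd' => DIFFER
Positions that differ: 2

2


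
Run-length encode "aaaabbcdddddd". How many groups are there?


Input: aaaabbcdddddd
Scanning for consecutive runs:
  Group 1: 'a' x 4 (positions 0-3)
  Group 2: 'b' x 2 (positions 4-5)
  Group 3: 'c' x 1 (positions 6-6)
  Group 4: 'd' x 6 (positions 7-12)
Total groups: 4

4


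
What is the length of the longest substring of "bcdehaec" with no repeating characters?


Input: "bcdehaec"
Sliding window (track last position of each char):
  Position 0 ('b'): window [0,0] length 1 -- new best
  Position 1 ('c'): window [0,1] length 2 -- new best
  Position 2 ('d'): window [0,2] length 3 -- new best
  Position 3 ('e'): window [0,3] length 4 -- new best
  Position 4 ('h'): window [0,4] length 5 -- new best
  Position 5 ('a'): window [0,5] length 6 -- new best
  Position 6 ('e'): repeat (last at 3), move window start to 4
  Position 6 ('e'): window [4,6] length 3
  Position 7 ('c'): window [4,7] length 4
Longest substring with no repeats: "bcdeha" with length 6

6


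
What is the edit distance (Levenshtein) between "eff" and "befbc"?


Computing edit distance: "eff" -> "befbc"
DP table:
           b    e    f    b    c
      0    1    2    3    4    5
  e   1    1    1    2    3    4
  f   2    2    2    1    2    3
  f   3    3    3    2    2    3
Edit distance = dp[3][5] = 3

3


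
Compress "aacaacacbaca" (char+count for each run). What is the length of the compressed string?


Input: aacaacacbaca
Runs:
  'a' x 2 => "a2"
  'c' x 1 => "c1"
  'a' x 2 => "a2"
  'c' x 1 => "c1"
  'a' x 1 => "a1"
  'c' x 1 => "c1"
  'b' x 1 => "b1"
  'a' x 1 => "a1"
  'c' x 1 => "c1"
  'a' x 1 => "a1"
Compressed: "a2c1a2c1a1c1b1a1c1a1"
Compressed length: 20

20


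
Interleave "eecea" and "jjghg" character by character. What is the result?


Interleaving "eecea" and "jjghg":
  Position 0: 'e' from first, 'j' from second => "ej"
  Position 1: 'e' from first, 'j' from second => "ej"
  Position 2: 'c' from first, 'g' from second => "cg"
  Position 3: 'e' from first, 'h' from second => "eh"
  Position 4: 'a' from first, 'g' from second => "ag"
Result: ejejcgehag

ejejcgehag


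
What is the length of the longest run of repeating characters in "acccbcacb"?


Input: "acccbcacb"
Scanning for longest run:
  Position 1 ('c'): new char, reset run to 1
  Position 2 ('c'): continues run of 'c', length=2
  Position 3 ('c'): continues run of 'c', length=3
  Position 4 ('b'): new char, reset run to 1
  Position 5 ('c'): new char, reset run to 1
  Position 6 ('a'): new char, reset run to 1
  Position 7 ('c'): new char, reset run to 1
  Position 8 ('b'): new char, reset run to 1
Longest run: 'c' with length 3

3


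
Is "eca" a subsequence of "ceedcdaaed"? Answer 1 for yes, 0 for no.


Check if "eca" is a subsequence of "ceedcdaaed"
Greedy scan:
  Position 0 ('c'): no match needed
  Position 1 ('e'): matches sub[0] = 'e'
  Position 2 ('e'): no match needed
  Position 3 ('d'): no match needed
  Position 4 ('c'): matches sub[1] = 'c'
  Position 5 ('d'): no match needed
  Position 6 ('a'): matches sub[2] = 'a'
  Position 7 ('a'): no match needed
  Position 8 ('e'): no match needed
  Position 9 ('d'): no match needed
All 3 characters matched => is a subsequence

1


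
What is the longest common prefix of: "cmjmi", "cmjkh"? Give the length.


Words: cmjmi, cmjkh
  Position 0: all 'c' => match
  Position 1: all 'm' => match
  Position 2: all 'j' => match
  Position 3: ('m', 'k') => mismatch, stop
LCP = "cmj" (length 3)

3


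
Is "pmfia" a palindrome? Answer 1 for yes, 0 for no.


Input: pmfia
Reversed: aifmp
  Compare pos 0 ('p') with pos 4 ('a'): MISMATCH
  Compare pos 1 ('m') with pos 3 ('i'): MISMATCH
Result: not a palindrome

0


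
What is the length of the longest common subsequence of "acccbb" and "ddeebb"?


LCS of "acccbb" and "ddeebb"
DP table:
           d    d    e    e    b    b
      0    0    0    0    0    0    0
  a   0    0    0    0    0    0    0
  c   0    0    0    0    0    0    0
  c   0    0    0    0    0    0    0
  c   0    0    0    0    0    0    0
  b   0    0    0    0    0    1    1
  b   0    0    0    0    0    1    2
LCS length = dp[6][6] = 2

2


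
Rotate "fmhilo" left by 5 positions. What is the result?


Input: "fmhilo", rotate left by 5
First 5 characters: "fmhil"
Remaining characters: "o"
Concatenate remaining + first: "o" + "fmhil" = "ofmhil"

ofmhil


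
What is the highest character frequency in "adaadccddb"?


Input: adaadccddb
Character counts:
  'a': 3
  'b': 1
  'c': 2
  'd': 4
Maximum frequency: 4

4


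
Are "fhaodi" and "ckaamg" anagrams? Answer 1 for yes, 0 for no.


Strings: "fhaodi", "ckaamg"
Sorted first:  adfhio
Sorted second: aacgkm
Differ at position 1: 'd' vs 'a' => not anagrams

0


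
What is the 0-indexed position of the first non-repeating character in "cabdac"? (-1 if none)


Input: cabdac
Character frequencies:
  'a': 2
  'b': 1
  'c': 2
  'd': 1
Scanning left to right for freq == 1:
  Position 0 ('c'): freq=2, skip
  Position 1 ('a'): freq=2, skip
  Position 2 ('b'): unique! => answer = 2

2


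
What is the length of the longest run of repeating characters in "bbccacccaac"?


Input: "bbccacccaac"
Scanning for longest run:
  Position 1 ('b'): continues run of 'b', length=2
  Position 2 ('c'): new char, reset run to 1
  Position 3 ('c'): continues run of 'c', length=2
  Position 4 ('a'): new char, reset run to 1
  Position 5 ('c'): new char, reset run to 1
  Position 6 ('c'): continues run of 'c', length=2
  Position 7 ('c'): continues run of 'c', length=3
  Position 8 ('a'): new char, reset run to 1
  Position 9 ('a'): continues run of 'a', length=2
  Position 10 ('c'): new char, reset run to 1
Longest run: 'c' with length 3

3


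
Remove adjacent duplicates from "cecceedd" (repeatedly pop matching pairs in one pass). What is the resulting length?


Input: cecceedd
Stack-based adjacent duplicate removal:
  Read 'c': push. Stack: c
  Read 'e': push. Stack: ce
  Read 'c': push. Stack: cec
  Read 'c': matches stack top 'c' => pop. Stack: ce
  Read 'e': matches stack top 'e' => pop. Stack: c
  Read 'e': push. Stack: ce
  Read 'd': push. Stack: ced
  Read 'd': matches stack top 'd' => pop. Stack: ce
Final stack: "ce" (length 2)

2


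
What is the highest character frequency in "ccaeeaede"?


Input: ccaeeaede
Character counts:
  'a': 2
  'c': 2
  'd': 1
  'e': 4
Maximum frequency: 4

4


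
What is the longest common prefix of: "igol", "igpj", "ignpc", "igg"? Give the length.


Words: igol, igpj, ignpc, igg
  Position 0: all 'i' => match
  Position 1: all 'g' => match
  Position 2: ('o', 'p', 'n', 'g') => mismatch, stop
LCP = "ig" (length 2)

2


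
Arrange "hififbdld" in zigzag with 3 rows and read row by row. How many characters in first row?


Zigzag "hififbdld" into 3 rows:
Placing characters:
  'h' => row 0
  'i' => row 1
  'f' => row 2
  'i' => row 1
  'f' => row 0
  'b' => row 1
  'd' => row 2
  'l' => row 1
  'd' => row 0
Rows:
  Row 0: "hfd"
  Row 1: "iibl"
  Row 2: "fd"
First row length: 3

3


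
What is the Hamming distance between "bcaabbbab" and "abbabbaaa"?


Comparing "bcaabbbab" and "abbabbaaa" position by position:
  Position 0: 'b' vs 'a' => differ
  Position 1: 'c' vs 'b' => differ
  Position 2: 'a' vs 'b' => differ
  Position 3: 'a' vs 'a' => same
  Position 4: 'b' vs 'b' => same
  Position 5: 'b' vs 'b' => same
  Position 6: 'b' vs 'a' => differ
  Position 7: 'a' vs 'a' => same
  Position 8: 'b' vs 'a' => differ
Total differences (Hamming distance): 5

5


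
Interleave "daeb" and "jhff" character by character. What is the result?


Interleaving "daeb" and "jhff":
  Position 0: 'd' from first, 'j' from second => "dj"
  Position 1: 'a' from first, 'h' from second => "ah"
  Position 2: 'e' from first, 'f' from second => "ef"
  Position 3: 'b' from first, 'f' from second => "bf"
Result: djahefbf

djahefbf


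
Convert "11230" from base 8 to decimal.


Input: "11230" in base 8
Positional expansion:
  Digit '1' (value 1) x 8^4 = 4096
  Digit '1' (value 1) x 8^3 = 512
  Digit '2' (value 2) x 8^2 = 128
  Digit '3' (value 3) x 8^1 = 24
  Digit '0' (value 0) x 8^0 = 0
Sum = 4760

4760


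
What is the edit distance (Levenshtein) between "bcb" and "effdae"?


Computing edit distance: "bcb" -> "effdae"
DP table:
           e    f    f    d    a    e
      0    1    2    3    4    5    6
  b   1    1    2    3    4    5    6
  c   2    2    2    3    4    5    6
  b   3    3    3    3    4    5    6
Edit distance = dp[3][6] = 6

6


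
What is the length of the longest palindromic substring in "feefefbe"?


Input: "feefefbe"
Checking substrings for palindromes:
  [0:4] "feef" (len 4) => palindrome
  [2:5] "efe" (len 3) => palindrome
  [3:6] "fef" (len 3) => palindrome
  [1:3] "ee" (len 2) => palindrome
Longest palindromic substring: "feef" with length 4

4


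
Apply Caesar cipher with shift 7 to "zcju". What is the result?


Caesar cipher: shift "zcju" by 7
  'z' (pos 25) + 7 = pos 6 = 'g'
  'c' (pos 2) + 7 = pos 9 = 'j'
  'j' (pos 9) + 7 = pos 16 = 'q'
  'u' (pos 20) + 7 = pos 1 = 'b'
Result: gjqb

gjqb


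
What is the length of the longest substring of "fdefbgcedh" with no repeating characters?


Input: "fdefbgcedh"
Sliding window (track last position of each char):
  Position 0 ('f'): window [0,0] length 1 -- new best
  Position 1 ('d'): window [0,1] length 2 -- new best
  Position 2 ('e'): window [0,2] length 3 -- new best
  Position 3 ('f'): repeat (last at 0), move window start to 1
  Position 3 ('f'): window [1,3] length 3
  Position 4 ('b'): window [1,4] length 4 -- new best
  Position 5 ('g'): window [1,5] length 5 -- new best
  Position 6 ('c'): window [1,6] length 6 -- new best
  Position 7 ('e'): repeat (last at 2), move window start to 3
  Position 7 ('e'): window [3,7] length 5
  Position 8 ('d'): window [3,8] length 6
  Position 9 ('h'): window [3,9] length 7 -- new best
Longest substring with no repeats: "fbgcedh" with length 7

7


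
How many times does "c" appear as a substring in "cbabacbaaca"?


Searching for "c" in "cbabacbaaca"
Scanning each position:
  Position 0: "c" => MATCH
  Position 1: "b" => no
  Position 2: "a" => no
  Position 3: "b" => no
  Position 4: "a" => no
  Position 5: "c" => MATCH
  Position 6: "b" => no
  Position 7: "a" => no
  Position 8: "a" => no
  Position 9: "c" => MATCH
  Position 10: "a" => no
Total occurrences: 3

3


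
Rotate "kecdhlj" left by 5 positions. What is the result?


Input: "kecdhlj", rotate left by 5
First 5 characters: "kecdh"
Remaining characters: "lj"
Concatenate remaining + first: "lj" + "kecdh" = "ljkecdh"

ljkecdh


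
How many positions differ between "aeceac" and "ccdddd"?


Comparing "aeceac" and "ccdddd" position by position:
  Position 0: 'a' vs 'c' => DIFFER
  Position 1: 'e' vs 'c' => DIFFER
  Position 2: 'c' vs 'd' => DIFFER
  Position 3: 'e' vs 'd' => DIFFER
  Position 4: 'a' vs 'd' => DIFFER
  Position 5: 'c' vs 'd' => DIFFER
Positions that differ: 6

6


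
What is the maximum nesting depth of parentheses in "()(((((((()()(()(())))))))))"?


Input: "()(((((((()()(()(())))))))))"
Tracking depth:
  Position 0 '(': depth becomes 1
  Position 1 ')': depth becomes 0
  Position 2 '(': depth becomes 1
  Position 3 '(': depth becomes 2
  Position 4 '(': depth becomes 3
  Position 5 '(': depth becomes 4
  Position 6 '(': depth becomes 5
  Position 7 '(': depth becomes 6
  Position 8 '(': depth becomes 7
  Position 9 '(': depth becomes 8
  Position 10 ')': depth becomes 7
  Position 11 '(': depth becomes 8
  Position 12 ')': depth becomes 7
  Position 13 '(': depth becomes 8
  Position 14 '(': depth becomes 9
  Position 15 ')': depth becomes 8
  Position 16 '(': depth becomes 9
  Position 17 '(': depth becomes 10
  Position 18 ')': depth becomes 9
  Position 19 ')': depth becomes 8
  Position 20 ')': depth becomes 7
  Position 21 ')': depth becomes 6
  Position 22 ')': depth becomes 5
  Position 23 ')': depth becomes 4
  Position 24 ')': depth becomes 3
  Position 25 ')': depth becomes 2
  Position 26 ')': depth becomes 1
  Position 27 ')': depth becomes 0
Maximum depth reached: 10

10


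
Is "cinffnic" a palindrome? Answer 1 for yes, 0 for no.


Input: cinffnic
Reversed: cinffnic
  Compare pos 0 ('c') with pos 7 ('c'): match
  Compare pos 1 ('i') with pos 6 ('i'): match
  Compare pos 2 ('n') with pos 5 ('n'): match
  Compare pos 3 ('f') with pos 4 ('f'): match
Result: palindrome

1


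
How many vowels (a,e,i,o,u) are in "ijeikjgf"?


Input: ijeikjgf
Checking each character:
  'i' at position 0: vowel (running total: 1)
  'j' at position 1: consonant
  'e' at position 2: vowel (running total: 2)
  'i' at position 3: vowel (running total: 3)
  'k' at position 4: consonant
  'j' at position 5: consonant
  'g' at position 6: consonant
  'f' at position 7: consonant
Total vowels: 3

3


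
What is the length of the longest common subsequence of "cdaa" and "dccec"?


LCS of "cdaa" and "dccec"
DP table:
           d    c    c    e    c
      0    0    0    0    0    0
  c   0    0    1    1    1    1
  d   0    1    1    1    1    1
  a   0    1    1    1    1    1
  a   0    1    1    1    1    1
LCS length = dp[4][5] = 1

1


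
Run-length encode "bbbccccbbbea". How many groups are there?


Input: bbbccccbbbea
Scanning for consecutive runs:
  Group 1: 'b' x 3 (positions 0-2)
  Group 2: 'c' x 4 (positions 3-6)
  Group 3: 'b' x 3 (positions 7-9)
  Group 4: 'e' x 1 (positions 10-10)
  Group 5: 'a' x 1 (positions 11-11)
Total groups: 5

5


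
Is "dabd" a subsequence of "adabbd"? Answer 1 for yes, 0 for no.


Check if "dabd" is a subsequence of "adabbd"
Greedy scan:
  Position 0 ('a'): no match needed
  Position 1 ('d'): matches sub[0] = 'd'
  Position 2 ('a'): matches sub[1] = 'a'
  Position 3 ('b'): matches sub[2] = 'b'
  Position 4 ('b'): no match needed
  Position 5 ('d'): matches sub[3] = 'd'
All 4 characters matched => is a subsequence

1


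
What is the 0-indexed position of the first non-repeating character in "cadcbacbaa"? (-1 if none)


Input: cadcbacbaa
Character frequencies:
  'a': 4
  'b': 2
  'c': 3
  'd': 1
Scanning left to right for freq == 1:
  Position 0 ('c'): freq=3, skip
  Position 1 ('a'): freq=4, skip
  Position 2 ('d'): unique! => answer = 2

2


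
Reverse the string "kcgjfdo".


Input: kcgjfdo
Reading characters right to left:
  Position 6: 'o'
  Position 5: 'd'
  Position 4: 'f'
  Position 3: 'j'
  Position 2: 'g'
  Position 1: 'c'
  Position 0: 'k'
Reversed: odfjgck

odfjgck


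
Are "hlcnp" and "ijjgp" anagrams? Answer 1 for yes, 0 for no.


Strings: "hlcnp", "ijjgp"
Sorted first:  chlnp
Sorted second: gijjp
Differ at position 0: 'c' vs 'g' => not anagrams

0


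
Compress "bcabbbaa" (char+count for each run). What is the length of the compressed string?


Input: bcabbbaa
Runs:
  'b' x 1 => "b1"
  'c' x 1 => "c1"
  'a' x 1 => "a1"
  'b' x 3 => "b3"
  'a' x 2 => "a2"
Compressed: "b1c1a1b3a2"
Compressed length: 10

10


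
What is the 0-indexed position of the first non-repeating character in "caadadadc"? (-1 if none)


Input: caadadadc
Character frequencies:
  'a': 4
  'c': 2
  'd': 3
Scanning left to right for freq == 1:
  Position 0 ('c'): freq=2, skip
  Position 1 ('a'): freq=4, skip
  Position 2 ('a'): freq=4, skip
  Position 3 ('d'): freq=3, skip
  Position 4 ('a'): freq=4, skip
  Position 5 ('d'): freq=3, skip
  Position 6 ('a'): freq=4, skip
  Position 7 ('d'): freq=3, skip
  Position 8 ('c'): freq=2, skip
  No unique character found => answer = -1

-1


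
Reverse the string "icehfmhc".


Input: icehfmhc
Reading characters right to left:
  Position 7: 'c'
  Position 6: 'h'
  Position 5: 'm'
  Position 4: 'f'
  Position 3: 'h'
  Position 2: 'e'
  Position 1: 'c'
  Position 0: 'i'
Reversed: chmfheci

chmfheci


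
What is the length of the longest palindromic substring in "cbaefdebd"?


Input: "cbaefdebd"
Checking substrings for palindromes:
  No multi-char palindromic substrings found
Longest palindromic substring: "c" with length 1

1


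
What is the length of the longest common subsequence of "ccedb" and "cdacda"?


LCS of "ccedb" and "cdacda"
DP table:
           c    d    a    c    d    a
      0    0    0    0    0    0    0
  c   0    1    1    1    1    1    1
  c   0    1    1    1    2    2    2
  e   0    1    1    1    2    2    2
  d   0    1    2    2    2    3    3
  b   0    1    2    2    2    3    3
LCS length = dp[5][6] = 3

3


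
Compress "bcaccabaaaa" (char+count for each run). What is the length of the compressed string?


Input: bcaccabaaaa
Runs:
  'b' x 1 => "b1"
  'c' x 1 => "c1"
  'a' x 1 => "a1"
  'c' x 2 => "c2"
  'a' x 1 => "a1"
  'b' x 1 => "b1"
  'a' x 4 => "a4"
Compressed: "b1c1a1c2a1b1a4"
Compressed length: 14

14


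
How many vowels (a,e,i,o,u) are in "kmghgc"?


Input: kmghgc
Checking each character:
  'k' at position 0: consonant
  'm' at position 1: consonant
  'g' at position 2: consonant
  'h' at position 3: consonant
  'g' at position 4: consonant
  'c' at position 5: consonant
Total vowels: 0

0


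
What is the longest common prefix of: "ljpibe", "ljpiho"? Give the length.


Words: ljpibe, ljpiho
  Position 0: all 'l' => match
  Position 1: all 'j' => match
  Position 2: all 'p' => match
  Position 3: all 'i' => match
  Position 4: ('b', 'h') => mismatch, stop
LCP = "ljpi" (length 4)

4


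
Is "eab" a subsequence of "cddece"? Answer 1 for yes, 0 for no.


Check if "eab" is a subsequence of "cddece"
Greedy scan:
  Position 0 ('c'): no match needed
  Position 1 ('d'): no match needed
  Position 2 ('d'): no match needed
  Position 3 ('e'): matches sub[0] = 'e'
  Position 4 ('c'): no match needed
  Position 5 ('e'): no match needed
Only matched 1/3 characters => not a subsequence

0


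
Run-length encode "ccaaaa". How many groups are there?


Input: ccaaaa
Scanning for consecutive runs:
  Group 1: 'c' x 2 (positions 0-1)
  Group 2: 'a' x 4 (positions 2-5)
Total groups: 2

2


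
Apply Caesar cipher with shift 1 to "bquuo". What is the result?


Caesar cipher: shift "bquuo" by 1
  'b' (pos 1) + 1 = pos 2 = 'c'
  'q' (pos 16) + 1 = pos 17 = 'r'
  'u' (pos 20) + 1 = pos 21 = 'v'
  'u' (pos 20) + 1 = pos 21 = 'v'
  'o' (pos 14) + 1 = pos 15 = 'p'
Result: crvvp

crvvp


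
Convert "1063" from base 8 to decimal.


Input: "1063" in base 8
Positional expansion:
  Digit '1' (value 1) x 8^3 = 512
  Digit '0' (value 0) x 8^2 = 0
  Digit '6' (value 6) x 8^1 = 48
  Digit '3' (value 3) x 8^0 = 3
Sum = 563

563


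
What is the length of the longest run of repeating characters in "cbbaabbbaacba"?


Input: "cbbaabbbaacba"
Scanning for longest run:
  Position 1 ('b'): new char, reset run to 1
  Position 2 ('b'): continues run of 'b', length=2
  Position 3 ('a'): new char, reset run to 1
  Position 4 ('a'): continues run of 'a', length=2
  Position 5 ('b'): new char, reset run to 1
  Position 6 ('b'): continues run of 'b', length=2
  Position 7 ('b'): continues run of 'b', length=3
  Position 8 ('a'): new char, reset run to 1
  Position 9 ('a'): continues run of 'a', length=2
  Position 10 ('c'): new char, reset run to 1
  Position 11 ('b'): new char, reset run to 1
  Position 12 ('a'): new char, reset run to 1
Longest run: 'b' with length 3

3


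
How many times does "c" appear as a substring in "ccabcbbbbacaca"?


Searching for "c" in "ccabcbbbbacaca"
Scanning each position:
  Position 0: "c" => MATCH
  Position 1: "c" => MATCH
  Position 2: "a" => no
  Position 3: "b" => no
  Position 4: "c" => MATCH
  Position 5: "b" => no
  Position 6: "b" => no
  Position 7: "b" => no
  Position 8: "b" => no
  Position 9: "a" => no
  Position 10: "c" => MATCH
  Position 11: "a" => no
  Position 12: "c" => MATCH
  Position 13: "a" => no
Total occurrences: 5

5


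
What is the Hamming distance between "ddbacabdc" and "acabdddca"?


Comparing "ddbacabdc" and "acabdddca" position by position:
  Position 0: 'd' vs 'a' => differ
  Position 1: 'd' vs 'c' => differ
  Position 2: 'b' vs 'a' => differ
  Position 3: 'a' vs 'b' => differ
  Position 4: 'c' vs 'd' => differ
  Position 5: 'a' vs 'd' => differ
  Position 6: 'b' vs 'd' => differ
  Position 7: 'd' vs 'c' => differ
  Position 8: 'c' vs 'a' => differ
Total differences (Hamming distance): 9

9


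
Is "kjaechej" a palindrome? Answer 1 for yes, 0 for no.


Input: kjaechej
Reversed: jehceajk
  Compare pos 0 ('k') with pos 7 ('j'): MISMATCH
  Compare pos 1 ('j') with pos 6 ('e'): MISMATCH
  Compare pos 2 ('a') with pos 5 ('h'): MISMATCH
  Compare pos 3 ('e') with pos 4 ('c'): MISMATCH
Result: not a palindrome

0


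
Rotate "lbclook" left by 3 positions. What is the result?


Input: "lbclook", rotate left by 3
First 3 characters: "lbc"
Remaining characters: "look"
Concatenate remaining + first: "look" + "lbc" = "looklbc"

looklbc


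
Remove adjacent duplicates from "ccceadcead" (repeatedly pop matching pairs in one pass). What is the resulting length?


Input: ccceadcead
Stack-based adjacent duplicate removal:
  Read 'c': push. Stack: c
  Read 'c': matches stack top 'c' => pop. Stack: (empty)
  Read 'c': push. Stack: c
  Read 'e': push. Stack: ce
  Read 'a': push. Stack: cea
  Read 'd': push. Stack: cead
  Read 'c': push. Stack: ceadc
  Read 'e': push. Stack: ceadce
  Read 'a': push. Stack: ceadcea
  Read 'd': push. Stack: ceadcead
Final stack: "ceadcead" (length 8)

8


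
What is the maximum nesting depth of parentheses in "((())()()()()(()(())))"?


Input: "((())()()()()(()(())))"
Tracking depth:
  Position 0 '(': depth becomes 1
  Position 1 '(': depth becomes 2
  Position 2 '(': depth becomes 3
  Position 3 ')': depth becomes 2
  Position 4 ')': depth becomes 1
  Position 5 '(': depth becomes 2
  Position 6 ')': depth becomes 1
  Position 7 '(': depth becomes 2
  Position 8 ')': depth becomes 1
  Position 9 '(': depth becomes 2
  Position 10 ')': depth becomes 1
  Position 11 '(': depth becomes 2
  Position 12 ')': depth becomes 1
  Position 13 '(': depth becomes 2
  Position 14 '(': depth becomes 3
  Position 15 ')': depth becomes 2
  Position 16 '(': depth becomes 3
  Position 17 '(': depth becomes 4
  Position 18 ')': depth becomes 3
  Position 19 ')': depth becomes 2
  Position 20 ')': depth becomes 1
  Position 21 ')': depth becomes 0
Maximum depth reached: 4

4


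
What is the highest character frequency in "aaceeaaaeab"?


Input: aaceeaaaeab
Character counts:
  'a': 6
  'b': 1
  'c': 1
  'e': 3
Maximum frequency: 6

6


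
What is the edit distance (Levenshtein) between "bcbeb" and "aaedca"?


Computing edit distance: "bcbeb" -> "aaedca"
DP table:
           a    a    e    d    c    a
      0    1    2    3    4    5    6
  b   1    1    2    3    4    5    6
  c   2    2    2    3    4    4    5
  b   3    3    3    3    4    5    5
  e   4    4    4    3    4    5    6
  b   5    5    5    4    4    5    6
Edit distance = dp[5][6] = 6

6


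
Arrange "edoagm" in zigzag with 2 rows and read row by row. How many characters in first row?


Zigzag "edoagm" into 2 rows:
Placing characters:
  'e' => row 0
  'd' => row 1
  'o' => row 0
  'a' => row 1
  'g' => row 0
  'm' => row 1
Rows:
  Row 0: "eog"
  Row 1: "dam"
First row length: 3

3


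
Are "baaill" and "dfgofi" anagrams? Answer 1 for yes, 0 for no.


Strings: "baaill", "dfgofi"
Sorted first:  aabill
Sorted second: dffgio
Differ at position 0: 'a' vs 'd' => not anagrams

0


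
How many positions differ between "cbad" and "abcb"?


Comparing "cbad" and "abcb" position by position:
  Position 0: 'c' vs 'a' => DIFFER
  Position 1: 'b' vs 'b' => same
  Position 2: 'a' vs 'c' => DIFFER
  Position 3: 'd' vs 'b' => DIFFER
Positions that differ: 3

3


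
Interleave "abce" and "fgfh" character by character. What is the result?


Interleaving "abce" and "fgfh":
  Position 0: 'a' from first, 'f' from second => "af"
  Position 1: 'b' from first, 'g' from second => "bg"
  Position 2: 'c' from first, 'f' from second => "cf"
  Position 3: 'e' from first, 'h' from second => "eh"
Result: afbgcfeh

afbgcfeh


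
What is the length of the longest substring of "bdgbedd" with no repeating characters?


Input: "bdgbedd"
Sliding window (track last position of each char):
  Position 0 ('b'): window [0,0] length 1 -- new best
  Position 1 ('d'): window [0,1] length 2 -- new best
  Position 2 ('g'): window [0,2] length 3 -- new best
  Position 3 ('b'): repeat (last at 0), move window start to 1
  Position 3 ('b'): window [1,3] length 3
  Position 4 ('e'): window [1,4] length 4 -- new best
  Position 5 ('d'): repeat (last at 1), move window start to 2
  Position 5 ('d'): window [2,5] length 4
  Position 6 ('d'): repeat (last at 5), move window start to 6
  Position 6 ('d'): window [6,6] length 1
Longest substring with no repeats: "dgbe" with length 4

4


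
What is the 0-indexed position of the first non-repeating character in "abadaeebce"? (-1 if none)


Input: abadaeebce
Character frequencies:
  'a': 3
  'b': 2
  'c': 1
  'd': 1
  'e': 3
Scanning left to right for freq == 1:
  Position 0 ('a'): freq=3, skip
  Position 1 ('b'): freq=2, skip
  Position 2 ('a'): freq=3, skip
  Position 3 ('d'): unique! => answer = 3

3


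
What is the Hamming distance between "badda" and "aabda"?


Comparing "badda" and "aabda" position by position:
  Position 0: 'b' vs 'a' => differ
  Position 1: 'a' vs 'a' => same
  Position 2: 'd' vs 'b' => differ
  Position 3: 'd' vs 'd' => same
  Position 4: 'a' vs 'a' => same
Total differences (Hamming distance): 2

2


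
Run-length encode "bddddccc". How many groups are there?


Input: bddddccc
Scanning for consecutive runs:
  Group 1: 'b' x 1 (positions 0-0)
  Group 2: 'd' x 4 (positions 1-4)
  Group 3: 'c' x 3 (positions 5-7)
Total groups: 3

3


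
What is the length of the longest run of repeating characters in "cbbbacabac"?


Input: "cbbbacabac"
Scanning for longest run:
  Position 1 ('b'): new char, reset run to 1
  Position 2 ('b'): continues run of 'b', length=2
  Position 3 ('b'): continues run of 'b', length=3
  Position 4 ('a'): new char, reset run to 1
  Position 5 ('c'): new char, reset run to 1
  Position 6 ('a'): new char, reset run to 1
  Position 7 ('b'): new char, reset run to 1
  Position 8 ('a'): new char, reset run to 1
  Position 9 ('c'): new char, reset run to 1
Longest run: 'b' with length 3

3


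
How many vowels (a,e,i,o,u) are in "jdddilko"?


Input: jdddilko
Checking each character:
  'j' at position 0: consonant
  'd' at position 1: consonant
  'd' at position 2: consonant
  'd' at position 3: consonant
  'i' at position 4: vowel (running total: 1)
  'l' at position 5: consonant
  'k' at position 6: consonant
  'o' at position 7: vowel (running total: 2)
Total vowels: 2

2


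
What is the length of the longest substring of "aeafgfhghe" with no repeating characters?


Input: "aeafgfhghe"
Sliding window (track last position of each char):
  Position 0 ('a'): window [0,0] length 1 -- new best
  Position 1 ('e'): window [0,1] length 2 -- new best
  Position 2 ('a'): repeat (last at 0), move window start to 1
  Position 2 ('a'): window [1,2] length 2
  Position 3 ('f'): window [1,3] length 3 -- new best
  Position 4 ('g'): window [1,4] length 4 -- new best
  Position 5 ('f'): repeat (last at 3), move window start to 4
  Position 5 ('f'): window [4,5] length 2
  Position 6 ('h'): window [4,6] length 3
  Position 7 ('g'): repeat (last at 4), move window start to 5
  Position 7 ('g'): window [5,7] length 3
  Position 8 ('h'): repeat (last at 6), move window start to 7
  Position 8 ('h'): window [7,8] length 2
  Position 9 ('e'): window [7,9] length 3
Longest substring with no repeats: "eafg" with length 4

4


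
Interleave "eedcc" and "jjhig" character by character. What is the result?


Interleaving "eedcc" and "jjhig":
  Position 0: 'e' from first, 'j' from second => "ej"
  Position 1: 'e' from first, 'j' from second => "ej"
  Position 2: 'd' from first, 'h' from second => "dh"
  Position 3: 'c' from first, 'i' from second => "ci"
  Position 4: 'c' from first, 'g' from second => "cg"
Result: ejejdhcicg

ejejdhcicg


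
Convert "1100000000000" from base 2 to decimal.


Input: "1100000000000" in base 2
Positional expansion:
  Digit '1' (value 1) x 2^12 = 4096
  Digit '1' (value 1) x 2^11 = 2048
  Digit '0' (value 0) x 2^10 = 0
  Digit '0' (value 0) x 2^9 = 0
  Digit '0' (value 0) x 2^8 = 0
  Digit '0' (value 0) x 2^7 = 0
  Digit '0' (value 0) x 2^6 = 0
  Digit '0' (value 0) x 2^5 = 0
  Digit '0' (value 0) x 2^4 = 0
  Digit '0' (value 0) x 2^3 = 0
  Digit '0' (value 0) x 2^2 = 0
  Digit '0' (value 0) x 2^1 = 0
  Digit '0' (value 0) x 2^0 = 0
Sum = 6144

6144


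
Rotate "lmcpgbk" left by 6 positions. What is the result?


Input: "lmcpgbk", rotate left by 6
First 6 characters: "lmcpgb"
Remaining characters: "k"
Concatenate remaining + first: "k" + "lmcpgb" = "klmcpgb"

klmcpgb


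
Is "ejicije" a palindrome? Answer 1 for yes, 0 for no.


Input: ejicije
Reversed: ejicije
  Compare pos 0 ('e') with pos 6 ('e'): match
  Compare pos 1 ('j') with pos 5 ('j'): match
  Compare pos 2 ('i') with pos 4 ('i'): match
Result: palindrome

1


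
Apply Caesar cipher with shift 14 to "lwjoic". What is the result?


Caesar cipher: shift "lwjoic" by 14
  'l' (pos 11) + 14 = pos 25 = 'z'
  'w' (pos 22) + 14 = pos 10 = 'k'
  'j' (pos 9) + 14 = pos 23 = 'x'
  'o' (pos 14) + 14 = pos 2 = 'c'
  'i' (pos 8) + 14 = pos 22 = 'w'
  'c' (pos 2) + 14 = pos 16 = 'q'
Result: zkxcwq

zkxcwq


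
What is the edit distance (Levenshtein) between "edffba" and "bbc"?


Computing edit distance: "edffba" -> "bbc"
DP table:
           b    b    c
      0    1    2    3
  e   1    1    2    3
  d   2    2    2    3
  f   3    3    3    3
  f   4    4    4    4
  b   5    4    4    5
  a   6    5    5    5
Edit distance = dp[6][3] = 5

5


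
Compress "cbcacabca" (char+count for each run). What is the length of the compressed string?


Input: cbcacabca
Runs:
  'c' x 1 => "c1"
  'b' x 1 => "b1"
  'c' x 1 => "c1"
  'a' x 1 => "a1"
  'c' x 1 => "c1"
  'a' x 1 => "a1"
  'b' x 1 => "b1"
  'c' x 1 => "c1"
  'a' x 1 => "a1"
Compressed: "c1b1c1a1c1a1b1c1a1"
Compressed length: 18

18


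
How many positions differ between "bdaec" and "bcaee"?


Comparing "bdaec" and "bcaee" position by position:
  Position 0: 'b' vs 'b' => same
  Position 1: 'd' vs 'c' => DIFFER
  Position 2: 'a' vs 'a' => same
  Position 3: 'e' vs 'e' => same
  Position 4: 'c' vs 'e' => DIFFER
Positions that differ: 2

2


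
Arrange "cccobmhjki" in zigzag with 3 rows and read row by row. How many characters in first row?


Zigzag "cccobmhjki" into 3 rows:
Placing characters:
  'c' => row 0
  'c' => row 1
  'c' => row 2
  'o' => row 1
  'b' => row 0
  'm' => row 1
  'h' => row 2
  'j' => row 1
  'k' => row 0
  'i' => row 1
Rows:
  Row 0: "cbk"
  Row 1: "comji"
  Row 2: "ch"
First row length: 3

3


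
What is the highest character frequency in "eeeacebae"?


Input: eeeacebae
Character counts:
  'a': 2
  'b': 1
  'c': 1
  'e': 5
Maximum frequency: 5

5


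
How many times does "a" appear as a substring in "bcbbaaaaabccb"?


Searching for "a" in "bcbbaaaaabccb"
Scanning each position:
  Position 0: "b" => no
  Position 1: "c" => no
  Position 2: "b" => no
  Position 3: "b" => no
  Position 4: "a" => MATCH
  Position 5: "a" => MATCH
  Position 6: "a" => MATCH
  Position 7: "a" => MATCH
  Position 8: "a" => MATCH
  Position 9: "b" => no
  Position 10: "c" => no
  Position 11: "c" => no
  Position 12: "b" => no
Total occurrences: 5

5


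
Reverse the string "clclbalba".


Input: clclbalba
Reading characters right to left:
  Position 8: 'a'
  Position 7: 'b'
  Position 6: 'l'
  Position 5: 'a'
  Position 4: 'b'
  Position 3: 'l'
  Position 2: 'c'
  Position 1: 'l'
  Position 0: 'c'
Reversed: ablablclc

ablablclc


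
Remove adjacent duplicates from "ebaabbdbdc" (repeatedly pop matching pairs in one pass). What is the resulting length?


Input: ebaabbdbdc
Stack-based adjacent duplicate removal:
  Read 'e': push. Stack: e
  Read 'b': push. Stack: eb
  Read 'a': push. Stack: eba
  Read 'a': matches stack top 'a' => pop. Stack: eb
  Read 'b': matches stack top 'b' => pop. Stack: e
  Read 'b': push. Stack: eb
  Read 'd': push. Stack: ebd
  Read 'b': push. Stack: ebdb
  Read 'd': push. Stack: ebdbd
  Read 'c': push. Stack: ebdbdc
Final stack: "ebdbdc" (length 6)

6


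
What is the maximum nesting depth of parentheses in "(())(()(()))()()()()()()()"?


Input: "(())(()(()))()()()()()()()"
Tracking depth:
  Position 0 '(': depth becomes 1
  Position 1 '(': depth becomes 2
  Position 2 ')': depth becomes 1
  Position 3 ')': depth becomes 0
  Position 4 '(': depth becomes 1
  Position 5 '(': depth becomes 2
  Position 6 ')': depth becomes 1
  Position 7 '(': depth becomes 2
  Position 8 '(': depth becomes 3
  Position 9 ')': depth becomes 2
  Position 10 ')': depth becomes 1
  Position 11 ')': depth becomes 0
  Position 12 '(': depth becomes 1
  Position 13 ')': depth becomes 0
  Position 14 '(': depth becomes 1
  Position 15 ')': depth becomes 0
  Position 16 '(': depth becomes 1
  Position 17 ')': depth becomes 0
  Position 18 '(': depth becomes 1
  Position 19 ')': depth becomes 0
  Position 20 '(': depth becomes 1
  Position 21 ')': depth becomes 0
  Position 22 '(': depth becomes 1
  Position 23 ')': depth becomes 0
  Position 24 '(': depth becomes 1
  Position 25 ')': depth becomes 0
Maximum depth reached: 3

3


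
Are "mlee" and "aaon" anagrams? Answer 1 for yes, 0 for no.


Strings: "mlee", "aaon"
Sorted first:  eelm
Sorted second: aano
Differ at position 0: 'e' vs 'a' => not anagrams

0


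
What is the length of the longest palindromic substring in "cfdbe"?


Input: "cfdbe"
Checking substrings for palindromes:
  No multi-char palindromic substrings found
Longest palindromic substring: "c" with length 1

1


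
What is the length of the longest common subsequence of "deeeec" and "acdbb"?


LCS of "deeeec" and "acdbb"
DP table:
           a    c    d    b    b
      0    0    0    0    0    0
  d   0    0    0    1    1    1
  e   0    0    0    1    1    1
  e   0    0    0    1    1    1
  e   0    0    0    1    1    1
  e   0    0    0    1    1    1
  c   0    0    1    1    1    1
LCS length = dp[6][5] = 1

1


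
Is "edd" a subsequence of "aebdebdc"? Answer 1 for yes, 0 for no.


Check if "edd" is a subsequence of "aebdebdc"
Greedy scan:
  Position 0 ('a'): no match needed
  Position 1 ('e'): matches sub[0] = 'e'
  Position 2 ('b'): no match needed
  Position 3 ('d'): matches sub[1] = 'd'
  Position 4 ('e'): no match needed
  Position 5 ('b'): no match needed
  Position 6 ('d'): matches sub[2] = 'd'
  Position 7 ('c'): no match needed
All 3 characters matched => is a subsequence

1


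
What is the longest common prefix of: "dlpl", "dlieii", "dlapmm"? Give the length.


Words: dlpl, dlieii, dlapmm
  Position 0: all 'd' => match
  Position 1: all 'l' => match
  Position 2: ('p', 'i', 'a') => mismatch, stop
LCP = "dl" (length 2)

2


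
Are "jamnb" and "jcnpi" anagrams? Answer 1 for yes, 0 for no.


Strings: "jamnb", "jcnpi"
Sorted first:  abjmn
Sorted second: cijnp
Differ at position 0: 'a' vs 'c' => not anagrams

0


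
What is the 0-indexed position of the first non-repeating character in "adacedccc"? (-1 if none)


Input: adacedccc
Character frequencies:
  'a': 2
  'c': 4
  'd': 2
  'e': 1
Scanning left to right for freq == 1:
  Position 0 ('a'): freq=2, skip
  Position 1 ('d'): freq=2, skip
  Position 2 ('a'): freq=2, skip
  Position 3 ('c'): freq=4, skip
  Position 4 ('e'): unique! => answer = 4

4


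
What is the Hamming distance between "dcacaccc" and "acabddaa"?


Comparing "dcacaccc" and "acabddaa" position by position:
  Position 0: 'd' vs 'a' => differ
  Position 1: 'c' vs 'c' => same
  Position 2: 'a' vs 'a' => same
  Position 3: 'c' vs 'b' => differ
  Position 4: 'a' vs 'd' => differ
  Position 5: 'c' vs 'd' => differ
  Position 6: 'c' vs 'a' => differ
  Position 7: 'c' vs 'a' => differ
Total differences (Hamming distance): 6

6


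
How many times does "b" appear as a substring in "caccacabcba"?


Searching for "b" in "caccacabcba"
Scanning each position:
  Position 0: "c" => no
  Position 1: "a" => no
  Position 2: "c" => no
  Position 3: "c" => no
  Position 4: "a" => no
  Position 5: "c" => no
  Position 6: "a" => no
  Position 7: "b" => MATCH
  Position 8: "c" => no
  Position 9: "b" => MATCH
  Position 10: "a" => no
Total occurrences: 2

2


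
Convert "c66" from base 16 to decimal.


Input: "c66" in base 16
Positional expansion:
  Digit 'c' (value 12) x 16^2 = 3072
  Digit '6' (value 6) x 16^1 = 96
  Digit '6' (value 6) x 16^0 = 6
Sum = 3174

3174


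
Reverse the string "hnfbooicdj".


Input: hnfbooicdj
Reading characters right to left:
  Position 9: 'j'
  Position 8: 'd'
  Position 7: 'c'
  Position 6: 'i'
  Position 5: 'o'
  Position 4: 'o'
  Position 3: 'b'
  Position 2: 'f'
  Position 1: 'n'
  Position 0: 'h'
Reversed: jdcioobfnh

jdcioobfnh


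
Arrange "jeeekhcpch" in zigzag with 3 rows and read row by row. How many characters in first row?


Zigzag "jeeekhcpch" into 3 rows:
Placing characters:
  'j' => row 0
  'e' => row 1
  'e' => row 2
  'e' => row 1
  'k' => row 0
  'h' => row 1
  'c' => row 2
  'p' => row 1
  'c' => row 0
  'h' => row 1
Rows:
  Row 0: "jkc"
  Row 1: "eehph"
  Row 2: "ec"
First row length: 3

3


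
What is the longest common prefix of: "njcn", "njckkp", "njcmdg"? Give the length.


Words: njcn, njckkp, njcmdg
  Position 0: all 'n' => match
  Position 1: all 'j' => match
  Position 2: all 'c' => match
  Position 3: ('n', 'k', 'm') => mismatch, stop
LCP = "njc" (length 3)

3


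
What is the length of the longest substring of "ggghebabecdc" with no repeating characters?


Input: "ggghebabecdc"
Sliding window (track last position of each char):
  Position 0 ('g'): window [0,0] length 1 -- new best
  Position 1 ('g'): repeat (last at 0), move window start to 1
  Position 1 ('g'): window [1,1] length 1
  Position 2 ('g'): repeat (last at 1), move window start to 2
  Position 2 ('g'): window [2,2] length 1
  Position 3 ('h'): window [2,3] length 2 -- new best
  Position 4 ('e'): window [2,4] length 3 -- new best
  Position 5 ('b'): window [2,5] length 4 -- new best
  Position 6 ('a'): window [2,6] length 5 -- new best
  Position 7 ('b'): repeat (last at 5), move window start to 6
  Position 7 ('b'): window [6,7] length 2
  Position 8 ('e'): window [6,8] length 3
  Position 9 ('c'): window [6,9] length 4
  Position 10 ('d'): window [6,10] length 5
  Position 11 ('c'): repeat (last at 9), move window start to 10
  Position 11 ('c'): window [10,11] length 2
Longest substring with no repeats: "gheba" with length 5

5


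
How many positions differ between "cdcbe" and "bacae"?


Comparing "cdcbe" and "bacae" position by position:
  Position 0: 'c' vs 'b' => DIFFER
  Position 1: 'd' vs 'a' => DIFFER
  Position 2: 'c' vs 'c' => same
  Position 3: 'b' vs 'a' => DIFFER
  Position 4: 'e' vs 'e' => same
Positions that differ: 3

3


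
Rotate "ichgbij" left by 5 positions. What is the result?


Input: "ichgbij", rotate left by 5
First 5 characters: "ichgb"
Remaining characters: "ij"
Concatenate remaining + first: "ij" + "ichgb" = "ijichgb"

ijichgb
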